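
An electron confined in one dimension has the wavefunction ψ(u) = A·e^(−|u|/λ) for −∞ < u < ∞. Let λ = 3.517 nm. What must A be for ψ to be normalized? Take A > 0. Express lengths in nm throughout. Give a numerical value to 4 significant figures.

Require ∫ |ψ|² du = 1 over the whole domain.
Carrying out the integral gives A² · λ.
Setting this equal to 1 gives A² = 1/(λ).
Substituting λ = 3.517 gives A² = 0.28433, so A = 0.53323.

A ≈ 0.5332 nm^(-1/2)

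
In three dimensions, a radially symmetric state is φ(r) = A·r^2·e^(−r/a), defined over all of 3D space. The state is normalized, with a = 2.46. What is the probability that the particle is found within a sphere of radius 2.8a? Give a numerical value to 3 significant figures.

P ≈ 0.330

Integrate the radial probability density 4πr²|φ|² over r ≤ 2.8a.
Normalization gives A² = 1/(45·π·a^7/2).
Let u = r/a; then A², 4π and the length scale all cancel, so P = ∫_{0}^{2.8} u^6·e^(-2·u) du ÷ ∫_{0}^{∞} u^6·e^(-2·u) du.
An antiderivative of u^6·e^(-2·u) is -(4·u^6 + 12·u^5 + 30·u^4 + 60·u^3 + 90·u^2 + 90·u + 45)·e^(-2·u)/8; evaluating from 0 to 2.8 gives ≈ 1.8548, while the full integral is 45/8.
The region integral divided by the full integral gives P = 0.3297.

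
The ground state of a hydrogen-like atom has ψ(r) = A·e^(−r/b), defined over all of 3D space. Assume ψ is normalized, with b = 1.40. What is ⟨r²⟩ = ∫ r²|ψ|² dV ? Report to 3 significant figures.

⟨r^2⟩ ≈ 5.88

The expectation value is the |ψ|²-weighted average of r^2: ∫ r^2|ψ|² 4πr² dr.
Evaluating both integrals, ⟨r²⟩ = 3·b^2.
With b = 1.40, ⟨r^2⟩ = 5.880.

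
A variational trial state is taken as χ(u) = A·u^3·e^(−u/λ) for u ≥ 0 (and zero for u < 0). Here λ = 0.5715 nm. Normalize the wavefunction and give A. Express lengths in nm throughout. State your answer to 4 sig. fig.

A ≈ 2.988 nm^(-7/2)

We need A² ∫|f|² du = 1, taking the integral from 0 to ∞.
Using ∫₀^∞ uⁿ e^(−αu) du = n!/αⁿ⁺¹, the integral (without the A² prefactor) comes out to 45·λ^7/8.
So A² = (45·λ^7/8)^(−1).
With λ = 0.5715: A² = 8.9282 and A = 2.9880.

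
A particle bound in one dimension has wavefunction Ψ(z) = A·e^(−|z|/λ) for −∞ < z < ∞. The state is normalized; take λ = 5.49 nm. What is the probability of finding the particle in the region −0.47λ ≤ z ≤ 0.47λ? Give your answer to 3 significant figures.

The probability is P = ∫ |Ψ|² dz over [−0.47λ, 0.47λ].
Since A² = 1/(λ), this is the region integral divided by the full normalization integral.
By symmetry take twice the z ≥ 0 contribution in numerator and denominator; the 2's cancel. Substituting u = z/λ, A² and the length scale cancel in the ratio: P = ∫_{0}^{0.47} e^(-2·u) du / ∫_{0}^{∞} e^(-2·u) du.
Using ∫ e^(-2·u) du = -e^(-2·u)/2, the numerator is 1/2 - e^(-47/50)/2 and the denominator is 1/2.
The result is P = 0.6094.

P ≈ 0.609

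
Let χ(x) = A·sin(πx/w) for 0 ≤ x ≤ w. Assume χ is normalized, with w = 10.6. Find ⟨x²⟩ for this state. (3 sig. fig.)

⟨x^2⟩ ≈ 31.8

By definition ⟨x²⟩ = ∫ x^2 |χ(x)|² dx.
Using sin²θ = (1 − cos 2θ)/2, evaluating both integrals, ⟨x²⟩ = -w^2/(2·π^2) + w^2/3.
Putting w = 10.6 gives 31.76.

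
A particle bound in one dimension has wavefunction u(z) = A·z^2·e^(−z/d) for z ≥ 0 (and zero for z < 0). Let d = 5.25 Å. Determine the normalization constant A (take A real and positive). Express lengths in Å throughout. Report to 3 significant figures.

A ≈ 0.0183 Å^(-5/2)

We need A² ∫|f|² dz = 1, taking the integral from 0 to ∞.
∫|u|² dz = A²·(3·d^5/4).
Setting this equal to 1 gives A² = 1/(3·d^5/4).
Plugging in d = 5.25 yields A = 0.01828.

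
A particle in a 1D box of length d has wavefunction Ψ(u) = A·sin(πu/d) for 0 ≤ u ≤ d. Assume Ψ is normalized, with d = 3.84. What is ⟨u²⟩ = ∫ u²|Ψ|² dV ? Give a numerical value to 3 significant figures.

⟨u^2⟩ ≈ 4.17

⟨u²⟩ = ∫ u^2 |Ψ|² du over the full domain.
Evaluating both integrals, ⟨u²⟩ = -d^2/(2·π^2) + d^2/3.
With d = 3.84, ⟨u^2⟩ = 4.168.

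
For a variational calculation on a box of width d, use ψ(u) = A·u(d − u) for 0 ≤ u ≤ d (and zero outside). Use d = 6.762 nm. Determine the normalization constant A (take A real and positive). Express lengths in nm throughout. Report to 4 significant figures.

Require ∫ |ψ|² du = 1 over the whole domain.
Expanding the polynomial and integrating term by term, ∫|ψ|² du = A²·(d^5/30).
Substituting d = 6.762 gives A² = 0.0021220, so A = 0.046065.

A ≈ 0.04607 nm^(-5/2)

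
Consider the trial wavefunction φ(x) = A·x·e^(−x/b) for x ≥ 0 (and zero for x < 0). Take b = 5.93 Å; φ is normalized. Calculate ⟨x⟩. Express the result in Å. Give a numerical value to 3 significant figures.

⟨x⟩ ≈ 8.90 Å

The expectation value is the |φ|²-weighted average of x: ∫ x|φ|² dx.
Recall ∫₀^∞ x^m e^(−x/β) dx = m!·β^(m+1), evaluating both integrals, ⟨x⟩ = 3·b/2.
With b = 5.93, ⟨x⟩ = 8.895.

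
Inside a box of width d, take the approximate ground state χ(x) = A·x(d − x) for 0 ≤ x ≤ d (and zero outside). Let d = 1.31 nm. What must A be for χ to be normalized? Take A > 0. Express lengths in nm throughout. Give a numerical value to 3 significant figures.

A ≈ 2.79 nm^(-5/2)

Normalization requires ∫|χ|² dx = 1, integrated from 0 to d.
Expanding the polynomial and integrating term by term, with χ = A·x(d − x), the integral evaluates to A²·[d^5/30].
Hence A² = 1/[d^5/30].
Substituting d = 1.31 gives A² = 7.776, so A = 2.789.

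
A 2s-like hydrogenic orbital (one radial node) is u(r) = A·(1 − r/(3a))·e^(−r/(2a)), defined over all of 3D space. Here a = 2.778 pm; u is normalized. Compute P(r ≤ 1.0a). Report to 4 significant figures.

P ≈ 0.1416

P = ∫ |u|² 4πr² dr over r ≤ 1.0a.
Normalization gives A² = 1/(8·π·a^3/3).
Substituting t = r/a, A², 4π and the length scale all cancel in the ratio: P = ∫_{0}^{1.0} t^2·(1 - t/3)^2·e^(-t) dt / ∫_{0}^{∞} t^2·(1 - t/3)^2·e^(-t) dt.
With ∫ t^2·(1 - t/3)^2·e^(-t) dt = (-t^4 + 2·t^3 - 3·t^2 - 6·t - 6)·e^(-t)/9 + C, the region integral is 2/3 - 14·e^(-1)/9 and the full one is 2/3.
The region integral divided by the full integral gives P = 0.14161.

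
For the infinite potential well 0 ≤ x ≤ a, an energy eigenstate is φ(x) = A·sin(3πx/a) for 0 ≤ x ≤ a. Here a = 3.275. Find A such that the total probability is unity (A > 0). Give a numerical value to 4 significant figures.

Require ∫ |φ|² dx = 1 over the whole domain.
∫|φ|² dx = A²·(a/2).
So A² = (a/2)^(−1).
With a = 3.275: A² = 0.61069 and A = 0.78146.

A ≈ 0.7815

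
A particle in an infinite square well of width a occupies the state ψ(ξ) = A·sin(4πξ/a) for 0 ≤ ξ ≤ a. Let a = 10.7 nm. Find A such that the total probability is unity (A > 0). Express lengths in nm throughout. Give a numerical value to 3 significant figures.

Require ∫ |ψ|² dξ = 1 over the whole domain.
Using sin²θ = (1 − cos 2θ)/2, with ψ = A·sin(4πξ/a), the integral evaluates to A²·[a/2].
Hence A² = 1/[a/2].
Substituting a = 10.7 gives A² = 0.1869, so A = 0.4323.

A ≈ 0.432 nm^(-1/2)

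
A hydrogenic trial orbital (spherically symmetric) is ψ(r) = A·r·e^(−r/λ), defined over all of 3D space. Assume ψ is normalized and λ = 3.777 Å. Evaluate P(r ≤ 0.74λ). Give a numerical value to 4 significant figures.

Integrate the radial probability density 4πr²|ψ|² over r ≤ 0.74λ.
A² is fixed by ∫₀^∞ 4πr²|ψ|² dr = 1, i.e. A² = (3·π·λ^5)^(−1).
In terms of u = r/λ (A², 4π and the length scale all cancel between numerator and denominator), P = [∫_{0}^{0.74} u^4·e^(-2·u) du] / [∫_{0}^{∞} u^4·e^(-2·u) du].
An antiderivative of u^4·e^(-2·u) is -(u^4/2 + u^3 + 3·u^2/2 + 3·u/2 + 3/4)·e^(-2·u); evaluating from 0 to 0.74 gives ≈ 0.0132377, while the full integral is 3/4.
The region integral divided by the full integral gives P = 0.017650.

P ≈ 0.01765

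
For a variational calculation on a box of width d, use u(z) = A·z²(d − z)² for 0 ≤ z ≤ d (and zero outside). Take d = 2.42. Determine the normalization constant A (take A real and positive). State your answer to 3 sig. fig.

We need A² ∫|f|² dz = 1, taking the integral from 0 to d.
Expanding the polynomial and integrating term by term, the integral (without the A² prefactor) comes out to d^9/630.
Substituting d = 2.42 gives A² = 0.2213, so A = 0.4704.

A ≈ 0.470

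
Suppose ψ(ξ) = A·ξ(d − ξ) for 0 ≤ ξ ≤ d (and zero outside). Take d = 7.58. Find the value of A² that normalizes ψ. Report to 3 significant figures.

We need A² ∫|f|² dξ = 1, taking the integral from 0 to d.
Expanding the polynomial and integrating term by term, carrying out the integral gives A² · d^5/30.
So A² = (d^5/30)^(−1).
Plugging in d = 7.58 yields A = 0.03462.

A^2 ≈ 0.00120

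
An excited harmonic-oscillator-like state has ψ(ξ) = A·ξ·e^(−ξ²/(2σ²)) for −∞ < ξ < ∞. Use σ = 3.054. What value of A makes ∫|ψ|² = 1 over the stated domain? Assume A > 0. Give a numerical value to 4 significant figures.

The normalization condition is ∫|ψ|² dξ = 1 from −∞ to ∞.
∫|ψ|² dξ = A²·(√(π)·σ^3/2).
Hence A² = 1/[√(π)·σ^3/2].
Plugging in σ = 3.054 yields A = 0.19903.

A ≈ 0.1990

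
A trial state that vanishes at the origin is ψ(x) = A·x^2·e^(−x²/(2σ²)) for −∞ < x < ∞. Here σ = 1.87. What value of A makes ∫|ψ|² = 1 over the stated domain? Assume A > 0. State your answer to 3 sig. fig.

A ≈ 0.181

We need A² ∫|f|² dx = 1, taking the integral from −∞ to ∞.
The integral (without the A² prefactor) comes out to 3·√(π)·σ^5/4.
Hence A² = 1/[3·√(π)·σ^5/4].
With σ = 1.87: A² = 0.03290 and A = 0.1814.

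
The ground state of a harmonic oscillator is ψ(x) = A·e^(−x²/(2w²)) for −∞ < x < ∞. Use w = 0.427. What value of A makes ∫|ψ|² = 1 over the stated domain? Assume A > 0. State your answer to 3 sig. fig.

We need A² ∫|f|² dx = 1, taking the integral from −∞ to ∞.
Carrying out the integral gives A² · √(π)·w.
So A² = (√(π)·w)^(−1).
With w = 0.427: A² = 1.321 and A = 1.149.

A ≈ 1.15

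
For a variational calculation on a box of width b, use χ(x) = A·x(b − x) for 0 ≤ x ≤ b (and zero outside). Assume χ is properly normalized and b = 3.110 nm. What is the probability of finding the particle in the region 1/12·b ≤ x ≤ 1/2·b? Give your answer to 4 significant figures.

P ≈ 0.4949

|χ|² is the probability density, so P = ∫_{1/12·b}^{1/2·b} |χ|² dx.
The normalization integral ∫|χ|²dx over the whole domain equals b^5/30·A², and A² cancels in the ratio.
In terms of u = x/b (A² and the length scale cancel between numerator and denominator), P = [∫_{1/12}^{1/2} u^2·(1 - u)^2 du] / [∫_{0}^{1} u^2·(1 - u)^2 du].
Using ∫ u^2·(1 - u)^2 du = u^3·(6·u^2 - 15·u + 10)/30, the numerator is ≈ 0.0164971 and the denominator is 1/30.
The result is P = 0.49491.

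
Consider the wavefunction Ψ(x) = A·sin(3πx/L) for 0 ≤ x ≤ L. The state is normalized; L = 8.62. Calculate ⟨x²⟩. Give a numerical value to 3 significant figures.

⟨x^2⟩ ≈ 24.3

By definition ⟨x²⟩ = ∫ x^2 |Ψ(x)|² dx.
Using sin²θ = (1 − cos 2θ)/2, evaluating both integrals, ⟨x²⟩ = -L^2/(18·π^2) + L^2/3.
With L = 8.62, ⟨x^2⟩ = 24.35.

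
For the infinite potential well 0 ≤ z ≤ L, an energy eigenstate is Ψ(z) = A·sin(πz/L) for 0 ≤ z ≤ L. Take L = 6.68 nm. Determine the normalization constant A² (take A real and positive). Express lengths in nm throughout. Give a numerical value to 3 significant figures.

We need A² ∫|f|² dz = 1, taking the integral from 0 to L.
Carrying out the integral gives A² · L/2.
Hence A² = 1/[L/2].
With L = 6.68: A² = 0.2994 and A = 0.5472.

A^2 ≈ 0.299 nm^(-1)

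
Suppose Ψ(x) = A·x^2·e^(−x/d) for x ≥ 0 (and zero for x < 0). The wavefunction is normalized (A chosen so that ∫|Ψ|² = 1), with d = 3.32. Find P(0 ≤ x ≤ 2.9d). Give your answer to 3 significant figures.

P = ∫_{0}^{2.9d} |Ψ(x)|² dx.
The normalization integral ∫|Ψ|²dx over the whole domain equals 3·d^5/4·A², and A² cancels in the ratio.
Let u = x/d; then A² and the length scale cancel, so P = ∫_{0}^{2.9} u^4·e^(-2·u) du ÷ ∫_{0}^{∞} u^4·e^(-2·u) du.
Using ∫ u^4·e^(-2·u) du = -(u^4/2 + u^3 + 3·u^2/2 + 3·u/2 + 3/4)·e^(-2·u), the numerator is ≈ 0.51546 and the denominator is 3/4.
This works out to P = 0.6873.

P ≈ 0.687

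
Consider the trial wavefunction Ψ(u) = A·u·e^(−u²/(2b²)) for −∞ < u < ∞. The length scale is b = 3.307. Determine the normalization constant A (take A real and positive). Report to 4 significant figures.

A ≈ 0.1766

Normalization requires ∫|Ψ|² du = 1, integrated from −∞ to ∞.
With ∫_{−∞}^{∞} u^(2m) e^(−αu²) du = (2m−1)!!·√π / (2^m α^(m+1/2)), with Ψ = A·u·e^(−u²/(2b²)), the integral evaluates to A²·[√(π)·b^3/2].
Plugging in b = 3.307 yields A = 0.17663.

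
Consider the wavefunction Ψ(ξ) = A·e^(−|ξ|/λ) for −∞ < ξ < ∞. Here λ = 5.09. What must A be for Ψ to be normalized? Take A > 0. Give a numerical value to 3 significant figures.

A ≈ 0.443

The normalization condition is ∫|Ψ|² dξ = 1 from −∞ to ∞.
Carrying out the integral gives A² · λ.
Hence A² = 1/[λ].
Plugging in λ = 5.09 yields A = 0.4432.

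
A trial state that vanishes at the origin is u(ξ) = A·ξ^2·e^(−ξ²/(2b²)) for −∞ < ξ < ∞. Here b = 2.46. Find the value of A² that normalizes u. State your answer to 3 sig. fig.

Require ∫ |u|² dξ = 1 over the whole domain.
With ∫_{−∞}^{∞} ξ^(2m) e^(−αξ²) dξ = (2m−1)!!·√π / (2^m α^(m+1/2)), carrying out the integral gives A² · 3·√(π)·b^5/4.
Substituting b = 2.46 gives A² = 0.008350, so A = 0.09138.

A^2 ≈ 0.00835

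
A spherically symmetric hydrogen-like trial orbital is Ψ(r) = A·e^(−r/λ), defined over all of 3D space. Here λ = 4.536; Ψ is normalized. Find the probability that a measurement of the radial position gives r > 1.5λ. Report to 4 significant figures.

P ≈ 0.4232

With dV = 4πr²dr, the probability is ∫|Ψ|² dV over r > 1.5λ.
The full normalization integral is A²·[π·λ^3] = 1, fixing A².
Substituting u = r/λ, A², 4π and the length scale all cancel in the ratio: P = ∫_{1.5}^{∞} u^2·e^(-2·u) du / ∫_{0}^{∞} u^2·e^(-2·u) du.
With ∫ u^2·e^(-2·u) du = -(2·u^2 + 2·u + 1)·e^(-2·u)/4 + C, the region integral is 17·e^(-3)/8 and the full one is 1/4.
This evaluates to P = 0.42319.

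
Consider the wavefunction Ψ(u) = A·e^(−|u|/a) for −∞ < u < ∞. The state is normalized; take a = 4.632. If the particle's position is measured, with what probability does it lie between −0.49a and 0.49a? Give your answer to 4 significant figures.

|Ψ|² is the probability density, so P = ∫_{−0.49a}^{0.49a} |Ψ|² du.
Since A² = 1/(a), this is the region integral divided by the full normalization integral.
By symmetry take twice the u ≥ 0 contribution in numerator and denominator; the 2's cancel. Substituting t = u/a, A² and the length scale cancel in the ratio: P = ∫_{0}^{0.49} e^(-2·t) dt / ∫_{0}^{∞} e^(-2·t) dt.
With ∫ e^(-2·t) dt = -e^(-2·t)/2 + C, the region integral is 1/2 - e^(-49/50)/2 and the full one is 1/2.
This works out to P = 0.62469.

P ≈ 0.6247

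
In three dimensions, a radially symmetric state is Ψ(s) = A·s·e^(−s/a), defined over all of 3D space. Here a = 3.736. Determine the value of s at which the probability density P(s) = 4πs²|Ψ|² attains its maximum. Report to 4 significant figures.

s ≈ 7.472

Differentiate P(s) = 4πs²|Ψ|² with respect to s and set to zero.
Solving yields s = 2·a.
With a = 3.736, the most probable radial distance is 7.4720.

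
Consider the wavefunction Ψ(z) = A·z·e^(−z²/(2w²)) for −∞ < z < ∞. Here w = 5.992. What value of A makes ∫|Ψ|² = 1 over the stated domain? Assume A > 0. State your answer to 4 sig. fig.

Normalization requires ∫|Ψ|² dz = 1, integrated from −∞ to ∞.
With ∫_{−∞}^{∞} z^(2m) e^(−αz²) dz = (2m−1)!!·√π / (2^m α^(m+1/2)), the integral (without the A² prefactor) comes out to √(π)·w^3/2.
So A² = (√(π)·w^3/2)^(−1).
With w = 5.992: A² = 0.0052449 and A = 0.072422.

A ≈ 0.07242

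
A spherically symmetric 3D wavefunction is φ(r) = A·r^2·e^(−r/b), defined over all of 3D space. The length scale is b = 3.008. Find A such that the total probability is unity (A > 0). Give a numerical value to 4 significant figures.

A ≈ 0.002520

Normalization requires ∫|φ|² 4πr² dr = 1, integrated from 0 to ∞.
(Spherical symmetry: dV = 4πr² dr.)
With φ = A·r^2·e^(−r/b), the integral evaluates to A²·[45·π·b^7/2].
Setting this equal to 1 gives A² = 1/(45·π·b^7/2).
With b = 3.008: A² = 0.0000063493 and A = 0.0025198.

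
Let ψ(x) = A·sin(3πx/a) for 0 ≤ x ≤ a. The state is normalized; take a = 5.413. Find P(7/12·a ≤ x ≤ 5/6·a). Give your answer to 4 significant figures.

P = ∫_{7/12·a}^{5/6·a} |ψ(x)|² dx.
Since A² = 1/(a/2), this is the region integral divided by the full normalization integral.
In terms of u = x/a (A² and the length scale cancel between numerator and denominator), P = [∫_{7/12}^{5/6} sin(3·π·u)^2 du] / [∫_{0}^{1} sin(3·π·u)^2 du].
With ∫ sin(3·π·u)^2 du = u/2 - sin(6·π·u)/(12·π) + C, the region integral is 1/8 - 1/(12·π) and the full one is 1/2.
Evaluating gives P = (-2 + 3·π)/(12·π).

P ≈ 0.1969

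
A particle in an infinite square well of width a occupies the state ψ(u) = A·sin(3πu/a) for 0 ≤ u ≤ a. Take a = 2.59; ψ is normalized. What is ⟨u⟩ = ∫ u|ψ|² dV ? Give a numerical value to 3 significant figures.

⟨u⟩ ≈ 1.30

The expectation value is the |ψ|²-weighted average of u: ∫ u|ψ|² du.
Using sin²θ = (1 − cos 2θ)/2, evaluating both integrals, ⟨u⟩ = a/2.
Putting a = 2.59 gives 1.295.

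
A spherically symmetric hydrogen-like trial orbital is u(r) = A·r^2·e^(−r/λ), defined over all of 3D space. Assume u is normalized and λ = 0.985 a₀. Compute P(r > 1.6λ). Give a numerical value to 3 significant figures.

P ≈ 0.955

With dV = 4πr²dr, the probability is ∫|u|² dV over r > 1.6λ.
The full normalization integral is A²·[45·π·λ^7/2] = 1, fixing A².
Substituting t = r/λ, A², 4π and the length scale all cancel in the ratio: P = ∫_{1.6}^{∞} t^6·e^(-2·t) dt / ∫_{0}^{∞} t^6·e^(-2·t) dt.
Using ∫ t^6·e^(-2·t) dt = -(4·t^6 + 12·t^5 + 30·t^4 + 60·t^3 + 90·t^2 + 90·t + 45)·e^(-2·t)/8, the numerator is ≈ 5.3740 and the denominator is 45/8.
Taking the ratio yields P = 0.9554.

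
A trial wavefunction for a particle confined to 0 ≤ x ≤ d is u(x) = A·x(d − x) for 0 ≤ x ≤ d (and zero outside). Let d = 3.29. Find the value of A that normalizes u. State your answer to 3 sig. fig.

A ≈ 0.279

The normalization condition is ∫|u|² dx = 1 from 0 to d.
Expanding the polynomial and integrating term by term, ∫|u|² dx = A²·(d^5/30).
Substituting d = 3.29 gives A² = 0.07783, so A = 0.2790.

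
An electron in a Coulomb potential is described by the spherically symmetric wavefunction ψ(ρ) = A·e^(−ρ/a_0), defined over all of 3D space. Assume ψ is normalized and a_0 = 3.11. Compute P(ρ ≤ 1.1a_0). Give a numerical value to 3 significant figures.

P = ∫ |ψ|² 4πρ² dρ over ρ ≤ 1.1a_0.
A² is fixed by ∫₀^∞ 4πρ²|ψ|² dρ = 1, i.e. A² = (π·a_0^3)^(−1).
Let u = ρ/a_0; then A², 4π and the length scale all cancel, so P = ∫_{0}^{1.1} u^2·e^(-2·u) du ÷ ∫_{0}^{∞} u^2·e^(-2·u) du.
Using ∫ u^2·e^(-2·u) du = -(2·u^2 + 2·u + 1)·e^(-2·u)/4, the numerator is 1/4 - 281·e^(-11/5)/200 and the denominator is 1/4.
Taking the ratio yields P = 0.3773.

P ≈ 0.377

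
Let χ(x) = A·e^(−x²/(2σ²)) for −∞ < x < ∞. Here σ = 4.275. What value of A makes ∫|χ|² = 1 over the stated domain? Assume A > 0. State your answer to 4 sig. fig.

A ≈ 0.3633

We need A² ∫|f|² dx = 1, taking the integral from −∞ to ∞.
With χ = A·e^(−x²/(2σ²)), the integral evaluates to A²·[√(π)·σ].
With σ = 4.275: A² = 0.13197 and A = 0.36328.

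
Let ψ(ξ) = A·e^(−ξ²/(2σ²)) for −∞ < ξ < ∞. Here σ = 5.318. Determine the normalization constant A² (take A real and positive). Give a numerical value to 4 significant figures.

A^2 ≈ 0.1061

We need A² ∫|f|² dξ = 1, taking the integral from −∞ to ∞.
Differentiating ∫e^(−αξ²) dξ = √(π/α) under α to get the higher moments, ∫|ψ|² dξ = A²·(√(π)·σ).
Hence A² = 1/[√(π)·σ].
Plugging in σ = 5.318 yields A = 0.32572.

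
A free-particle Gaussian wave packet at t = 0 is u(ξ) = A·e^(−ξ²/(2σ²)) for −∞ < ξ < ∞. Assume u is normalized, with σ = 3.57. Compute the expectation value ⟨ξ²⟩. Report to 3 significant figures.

⟨ξ²⟩ = ∫ ξ^2 |u|² dξ over the full domain.
Differentiating ∫e^(−αξ²) dξ = √(π/α) under α to get the higher moments, evaluating both integrals, ⟨ξ²⟩ = σ^2/2.
With σ = 3.57, ⟨ξ^2⟩ = 6.372.

⟨ξ^2⟩ ≈ 6.37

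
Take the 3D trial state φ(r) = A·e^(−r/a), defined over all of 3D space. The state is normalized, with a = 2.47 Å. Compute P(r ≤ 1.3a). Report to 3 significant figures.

Integrate the radial probability density 4πr²|φ|² over r ≤ 1.3a.
A² is fixed by ∫₀^∞ 4πr²|φ|² dr = 1, i.e. A² = (π·a^3)^(−1).
Substituting u = r/a, A², 4π and the length scale all cancel in the ratio: P = ∫_{0}^{1.3} u^2·e^(-2·u) du / ∫_{0}^{∞} u^2·e^(-2·u) du.
An antiderivative of u^2·e^(-2·u) is -(2·u^2 + 2·u + 1)·e^(-2·u)/4; evaluating from 0 to 1.3 gives 1/4 - 349·e^(-13/5)/200, while the full integral is 1/4.
Taking the ratio yields P = 0.4816.

P ≈ 0.482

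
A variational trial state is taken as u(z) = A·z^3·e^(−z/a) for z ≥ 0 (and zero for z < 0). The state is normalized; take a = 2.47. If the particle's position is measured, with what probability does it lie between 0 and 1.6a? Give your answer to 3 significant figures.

|u|² is the probability density, so P = ∫_{0}^{1.6a} |u|² dz.
The normalization integral ∫|u|²dz over the whole domain equals 45·a^7/8·A², and A² cancels in the ratio.
Let t = z/a; then A² and the length scale cancel, so P = ∫_{0}^{1.6} t^6·e^(-2·t) dt ÷ ∫_{0}^{∞} t^6·e^(-2·t) dt.
An antiderivative of t^6·e^(-2·t) is -(4·t^6 + 12·t^5 + 30·t^4 + 60·t^3 + 90·t^2 + 90·t + 45)·e^(-2·t)/8; evaluating from 0 to 1.6 gives ≈ 0.25098, while the full integral is 45/8.
Taking the ratio, P = 0.04462.

P ≈ 0.0446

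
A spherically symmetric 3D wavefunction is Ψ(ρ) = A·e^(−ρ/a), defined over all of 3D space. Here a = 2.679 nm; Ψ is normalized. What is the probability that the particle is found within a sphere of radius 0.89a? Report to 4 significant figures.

P ≈ 0.2640

P = ∫ |Ψ|² 4πρ² dρ over ρ ≤ 0.89a.
A² is fixed by ∫₀^∞ 4πρ²|Ψ|² dρ = 1, i.e. A² = (π·a^3)^(−1).
Let u = ρ/a; then A², 4π and the length scale all cancel, so P = ∫_{0}^{0.89} u^2·e^(-2·u) du ÷ ∫_{0}^{∞} u^2·e^(-2·u) du.
An antiderivative of u^2·e^(-2·u) is -(2·u^2 + 2·u + 1)·e^(-2·u)/4; evaluating from 0 to 0.89 gives ≈ 0.0660073, while the full integral is 1/4.
This evaluates to P = 0.26403.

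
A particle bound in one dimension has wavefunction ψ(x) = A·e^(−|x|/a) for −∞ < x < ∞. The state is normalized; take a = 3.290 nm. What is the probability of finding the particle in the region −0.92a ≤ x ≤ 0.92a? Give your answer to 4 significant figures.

The probability is P = ∫ |ψ|² dx over [−0.92a, 0.92a].
The normalization integral ∫|ψ|²dx over the whole domain equals a·A², and A² cancels in the ratio.
By symmetry take twice the x ≥ 0 contribution in numerator and denominator; the 2's cancel. Let u = x/a; then A² and the length scale cancel, so P = ∫_{0}^{0.92} e^(-2·u) du ÷ ∫_{0}^{∞} e^(-2·u) du.
With ∫ e^(-2·u) du = -e^(-2·u)/2 + C, the region integral is 1/2 - e^(-46/25)/2 and the full one is 1/2.
Evaluating gives P = 0.84118.

P ≈ 0.8412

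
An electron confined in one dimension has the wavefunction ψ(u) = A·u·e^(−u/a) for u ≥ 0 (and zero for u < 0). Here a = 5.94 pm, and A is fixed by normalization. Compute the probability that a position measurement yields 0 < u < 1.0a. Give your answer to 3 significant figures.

P ≈ 0.323

|ψ|² is the probability density, so P = ∫_{0}^{1.0a} |ψ|² du.
Since A² = 1/(a^3/4), this is the region integral divided by the full normalization integral.
Substituting t = u/a, A² and the length scale cancel in the ratio: P = ∫_{0}^{1.0} t^2·e^(-2·t) dt / ∫_{0}^{∞} t^2·e^(-2·t) dt.
Using ∫ t^2·e^(-2·t) dt = -(2·t^2 + 2·t + 1)·e^(-2·t)/4, the numerator is 1/4 - 5·e^(-2)/4 and the denominator is 1/4.
This works out to P = 0.3233.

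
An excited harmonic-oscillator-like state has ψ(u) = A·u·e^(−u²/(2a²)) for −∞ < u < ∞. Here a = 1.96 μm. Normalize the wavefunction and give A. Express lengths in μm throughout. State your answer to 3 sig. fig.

A ≈ 0.387 μm^(-3/2)

Require ∫ |ψ|² du = 1 over the whole domain.
Differentiating ∫e^(−αu²) du = √(π/α) under α to get the higher moments, the integral (without the A² prefactor) comes out to √(π)·a^3/2.
So A² = (√(π)·a^3/2)^(−1).
With a = 1.96: A² = 0.1499 and A = 0.3871.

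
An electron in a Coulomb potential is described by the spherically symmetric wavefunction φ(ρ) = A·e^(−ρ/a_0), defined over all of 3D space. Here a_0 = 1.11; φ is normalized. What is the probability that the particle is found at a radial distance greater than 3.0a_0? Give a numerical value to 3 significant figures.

P = ∫ |φ|² 4πρ² dρ over ρ > 3.0a_0.
Normalization gives A² = 1/(π·a_0^3).
Substituting u = ρ/a_0, A², 4π and the length scale all cancel in the ratio: P = ∫_{3.0}^{∞} u^2·e^(-2·u) du / ∫_{0}^{∞} u^2·e^(-2·u) du.
An antiderivative of u^2·e^(-2·u) is -(2·u^2 + 2·u + 1)·e^(-2·u)/4; evaluating from 3.0 to ∞ gives 25·e^(-6)/4, while the full integral is 1/4.
This evaluates to P = 0.06197.

P ≈ 0.0620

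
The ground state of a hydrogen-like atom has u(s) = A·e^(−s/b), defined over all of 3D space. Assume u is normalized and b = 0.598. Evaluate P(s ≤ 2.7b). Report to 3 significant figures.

P ≈ 0.905

Integrate the radial probability density 4πs²|u|² over s ≤ 2.7b.
A² is fixed by ∫₀^∞ 4πs²|u|² ds = 1, i.e. A² = (π·b^3)^(−1).
Let t = s/b; then A², 4π and the length scale all cancel, so P = ∫_{0}^{2.7} t^2·e^(-2·t) dt ÷ ∫_{0}^{∞} t^2·e^(-2·t) dt.
Using ∫ t^2·e^(-2·t) dt = -(2·t^2 + 2·t + 1)·e^(-2·t)/4, the numerator is 1/4 - 1049·e^(-27/5)/200 and the denominator is 1/4.
This evaluates to P = 0.9052.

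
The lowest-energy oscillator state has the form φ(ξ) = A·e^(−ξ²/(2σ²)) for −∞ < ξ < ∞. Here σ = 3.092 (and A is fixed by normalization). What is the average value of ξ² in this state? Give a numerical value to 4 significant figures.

⟨ξ^2⟩ ≈ 4.780

By definition ⟨ξ²⟩ = ∫ ξ^2 |φ(ξ)|² dξ.
Using the Gaussian integral ∫_{−∞}^{∞} e^(−αξ²) dξ = √(π/α), evaluating both integrals, ⟨ξ²⟩ = σ^2/2.
Putting σ = 3.092 gives 4.7802.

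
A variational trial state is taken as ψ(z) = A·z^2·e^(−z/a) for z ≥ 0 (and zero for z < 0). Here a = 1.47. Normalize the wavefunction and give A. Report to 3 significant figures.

Normalization requires ∫|ψ|² dz = 1, integrated from 0 to ∞.
∫|ψ|² dz = A²·(3·a^5/4).
Substituting a = 1.47 gives A² = 0.1942, so A = 0.4407.

A ≈ 0.441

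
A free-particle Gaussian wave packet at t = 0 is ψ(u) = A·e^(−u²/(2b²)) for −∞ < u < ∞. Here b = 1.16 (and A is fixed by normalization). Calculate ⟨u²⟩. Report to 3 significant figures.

The expectation value is the |ψ|²-weighted average of u^2: ∫ u^2|ψ|² du.
Evaluating both integrals, ⟨u²⟩ = b^2/2.
Putting b = 1.16 gives 0.6728.

⟨u^2⟩ ≈ 0.673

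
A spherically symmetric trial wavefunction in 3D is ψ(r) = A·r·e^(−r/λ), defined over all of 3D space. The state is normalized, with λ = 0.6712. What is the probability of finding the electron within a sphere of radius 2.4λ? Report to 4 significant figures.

P ≈ 0.5237

P = ∫ |ψ|² 4πr² dr over r ≤ 2.4λ.
The full normalization integral is A²·[3·π·λ^5] = 1, fixing A².
Substituting u = r/λ, A², 4π and the length scale all cancel in the ratio: P = ∫_{0}^{2.4} u^4·e^(-2·u) du / ∫_{0}^{∞} u^4·e^(-2·u) du.
With ∫ u^4·e^(-2·u) du = -(u^4/2 + u^3 + 3·u^2/2 + 3·u/2 + 3/4)·e^(-2·u) + C, the region integral is ≈ 0.392806 and the full one is 3/4.
The region integral divided by the full integral gives P = 0.52374.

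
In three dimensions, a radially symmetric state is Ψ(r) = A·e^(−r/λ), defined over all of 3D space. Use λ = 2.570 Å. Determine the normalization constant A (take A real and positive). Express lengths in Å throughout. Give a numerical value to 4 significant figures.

Normalization requires ∫|Ψ|² 4πr² dr = 1, integrated from 0 to ∞.
(Spherical symmetry: dV = 4πr² dr.)
Using ∫₀^∞ rⁿ e^(−αr) dr = n!/αⁿ⁺¹, carrying out the integral gives A² · π·λ^3.
Hence A² = 1/[π·λ^3].
With λ = 2.570: A² = 0.018752 and A = 0.13694.

A ≈ 0.1369 Å^(-3/2)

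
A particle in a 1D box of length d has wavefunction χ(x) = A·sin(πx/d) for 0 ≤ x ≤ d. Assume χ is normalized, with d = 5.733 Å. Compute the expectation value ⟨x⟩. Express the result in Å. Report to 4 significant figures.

By definition ⟨x⟩ = ∫ x |χ(x)|² dx.
Since the A² factors cancel between numerator and denominator, ⟨x⟩ = d/2.
Putting d = 5.733 gives 2.8665.

⟨x⟩ ≈ 2.867 Å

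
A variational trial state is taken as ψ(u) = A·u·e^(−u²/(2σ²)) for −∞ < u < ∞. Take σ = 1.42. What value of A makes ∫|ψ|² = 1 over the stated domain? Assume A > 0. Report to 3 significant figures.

We need A² ∫|f|² du = 1, taking the integral from −∞ to ∞.
Carrying out the integral gives A² · √(π)·σ^3/2.
So A² = (√(π)·σ^3/2)^(−1).
With σ = 1.42: A² = 0.3941 and A = 0.6278.

A ≈ 0.628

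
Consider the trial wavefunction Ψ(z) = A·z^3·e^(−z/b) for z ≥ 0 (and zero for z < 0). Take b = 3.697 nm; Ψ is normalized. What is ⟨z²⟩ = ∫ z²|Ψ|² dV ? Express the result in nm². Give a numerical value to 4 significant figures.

⟨z^2⟩ ≈ 191.3 nm^2

⟨z²⟩ = ∫ z^2 |Ψ|² dz over the full domain.
The ratio of the moment integral to the normalization integral gives ⟨z²⟩ = 14·b^2.
Putting b = 3.697 gives 191.35.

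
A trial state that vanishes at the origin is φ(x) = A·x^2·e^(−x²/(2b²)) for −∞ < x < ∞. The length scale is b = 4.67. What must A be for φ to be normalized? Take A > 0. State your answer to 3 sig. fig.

Require ∫ |φ|² dx = 1 over the whole domain.
With φ = A·x^2·e^(−x²/(2b²)), the integral evaluates to A²·[3·√(π)·b^5/4].
With b = 4.67: A² = 0.0003387 and A = 0.01840.

A ≈ 0.0184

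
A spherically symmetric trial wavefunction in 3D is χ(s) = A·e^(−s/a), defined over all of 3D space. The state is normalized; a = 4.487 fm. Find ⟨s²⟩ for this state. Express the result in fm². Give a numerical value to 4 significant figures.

⟨s^2⟩ ≈ 60.40 fm^2

⟨s²⟩ = ∫ s^2 |χ|² 4πs² ds over the full domain.
Evaluating both integrals, ⟨s²⟩ = 3·a^2.
With a = 4.487, ⟨s^2⟩ = 60.400.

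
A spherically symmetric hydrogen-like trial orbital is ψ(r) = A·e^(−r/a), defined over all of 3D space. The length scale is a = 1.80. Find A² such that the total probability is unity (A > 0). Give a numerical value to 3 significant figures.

A^2 ≈ 0.0546

Require ∫ |ψ|² 4πr² dr = 1 over the whole domain.
In 3D with spherical symmetry the volume element is 4πr² dr.
Using ∫₀^∞ rⁿ e^(−αr) dr = n!/αⁿ⁺¹, carrying out the integral gives A² · π·a^3.
Plugging in a = 1.80 yields A = 0.2336.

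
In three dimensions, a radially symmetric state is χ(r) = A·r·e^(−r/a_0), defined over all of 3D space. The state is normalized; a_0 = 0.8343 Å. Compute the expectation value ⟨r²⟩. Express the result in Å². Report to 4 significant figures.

⟨r^2⟩ ≈ 5.220 Å^2

⟨r²⟩ = ∫ r^2 |χ|² 4πr² dr over the full domain.
With ∫₀^∞ r^6 e^(−αr) dr = 6!/α^7, since the A² factors cancel between numerator and denominator, ⟨r²⟩ = 15·a_0^2/2.
With a_0 = 0.8343, ⟨r^2⟩ = 5.2204.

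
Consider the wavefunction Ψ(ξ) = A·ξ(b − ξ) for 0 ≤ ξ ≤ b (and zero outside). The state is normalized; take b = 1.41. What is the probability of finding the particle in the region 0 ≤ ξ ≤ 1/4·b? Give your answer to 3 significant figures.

P = ∫_{0}^{1/4·b} |Ψ(ξ)|² dξ.
With A² fixed by ∫|Ψ|² = 1, i.e. A² = (b^5/30)^(−1), substitute and integrate.
Substituting u = ξ/b, A² and the length scale cancel in the ratio: P = ∫_{0}^{1/4} u^2·(1 - u)^2 du / ∫_{0}^{1} u^2·(1 - u)^2 du.
Using ∫ u^2·(1 - u)^2 du = u^3·(6·u^2 - 15·u + 10)/30, the numerator is ≈ 0.0034505 and the denominator is 1/30.
This works out to P = 53/512.

P ≈ 0.104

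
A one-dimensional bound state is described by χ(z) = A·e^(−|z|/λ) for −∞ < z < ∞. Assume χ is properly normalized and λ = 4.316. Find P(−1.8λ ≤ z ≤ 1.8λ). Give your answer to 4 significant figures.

The probability is P = ∫ |χ|² dz over [−1.8λ, 1.8λ].
Since A² = 1/(λ), this is the region integral divided by the full normalization integral.
Both integrals are even about z = 0, so only the z ≥ 0 halves are needed (the factors of 2 cancel). Substituting u = z/λ, A² and the length scale cancel in the ratio: P = ∫_{0}^{1.8} e^(-2·u) du / ∫_{0}^{∞} e^(-2·u) du.
An antiderivative of e^(-2·u) is -e^(-2·u)/2; evaluating from 0 to 1.8 gives 1/2 - e^(-18/5)/2, while the full integral is 1/2.
Taking the ratio, P = 0.97268.

P ≈ 0.9727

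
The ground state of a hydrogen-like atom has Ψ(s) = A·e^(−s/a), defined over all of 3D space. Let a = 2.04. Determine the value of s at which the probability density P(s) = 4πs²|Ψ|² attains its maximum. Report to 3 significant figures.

s ≈ 2.04

Set d/ds [P(s) = 4πs²|Ψ|²] = 0 and solve for s > 0.
Solving yields s = a.
With a = 2.04, the most probable radial distance is 2.040.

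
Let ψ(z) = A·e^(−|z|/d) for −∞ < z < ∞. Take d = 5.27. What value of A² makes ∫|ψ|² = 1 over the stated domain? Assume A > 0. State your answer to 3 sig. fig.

A^2 ≈ 0.190

The normalization condition is ∫|ψ|² dz = 1 from −∞ to ∞.
Using ∫₀^∞ zⁿ e^(−αz) dz = n!/αⁿ⁺¹, carrying out the integral gives A² · d.
Setting this equal to 1 gives A² = 1/(d).
With d = 5.27: A² = 0.1898 and A = 0.4356.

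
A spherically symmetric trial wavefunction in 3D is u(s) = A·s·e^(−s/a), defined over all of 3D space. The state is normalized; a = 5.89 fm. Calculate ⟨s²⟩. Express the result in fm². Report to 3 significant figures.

By definition ⟨s²⟩ = ∫ s^2 |u(s)|² 4πs² ds.
Evaluating both integrals, ⟨s²⟩ = 15·a^2/2.
Putting a = 5.89 gives 260.2.

⟨s^2⟩ ≈ 260 fm^2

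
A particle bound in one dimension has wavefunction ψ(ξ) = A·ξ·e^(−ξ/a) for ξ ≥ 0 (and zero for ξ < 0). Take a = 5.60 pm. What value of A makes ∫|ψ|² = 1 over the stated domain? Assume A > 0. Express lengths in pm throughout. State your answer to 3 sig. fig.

A ≈ 0.151 pm^(-3/2)

The normalization condition is ∫|ψ|² dξ = 1 from 0 to ∞.
Using ∫₀^∞ ξⁿ e^(−αξ) dξ = n!/αⁿ⁺¹, carrying out the integral gives A² · a^3/4.
Hence A² = 1/[a^3/4].
Substituting a = 5.60 gives A² = 0.02278, so A = 0.1509.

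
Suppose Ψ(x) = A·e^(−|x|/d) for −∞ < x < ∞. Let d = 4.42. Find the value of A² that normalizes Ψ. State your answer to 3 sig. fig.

A^2 ≈ 0.226

We need A² ∫|f|² dx = 1, taking the integral from −∞ to ∞.
The integral (without the A² prefactor) comes out to d.
So A² = (d)^(−1).
With d = 4.42: A² = 0.2262 and A = 0.4757.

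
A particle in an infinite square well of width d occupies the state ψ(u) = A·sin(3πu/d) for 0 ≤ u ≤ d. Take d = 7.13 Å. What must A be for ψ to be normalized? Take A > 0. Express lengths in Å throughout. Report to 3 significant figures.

A ≈ 0.530 Å^(-1/2)

Normalization requires ∫|ψ|² du = 1, integrated from 0 to d.
Carrying out the integral gives A² · d/2.
Hence A² = 1/[d/2].
Substituting d = 7.13 gives A² = 0.2805, so A = 0.5296.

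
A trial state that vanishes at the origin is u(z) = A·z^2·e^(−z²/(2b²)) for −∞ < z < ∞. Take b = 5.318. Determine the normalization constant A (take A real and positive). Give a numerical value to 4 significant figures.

A ≈ 0.01330

Normalization requires ∫|u|² dz = 1, integrated from −∞ to ∞.
Differentiating ∫e^(−αz²) dz = √(π/α) under α to get the higher moments, the integral (without the A² prefactor) comes out to 3·√(π)·b^5/4.
Hence A² = 1/[3·√(π)·b^5/4].
With b = 5.318: A² = 0.00017686 and A = 0.013299.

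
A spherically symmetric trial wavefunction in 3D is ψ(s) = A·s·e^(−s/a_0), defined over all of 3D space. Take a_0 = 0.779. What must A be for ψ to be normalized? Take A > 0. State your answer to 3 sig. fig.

A ≈ 0.608

The normalization condition is ∫|ψ|² 4πs² ds = 1 from 0 to ∞.
(Spherical symmetry: dV = 4πs² ds.)
∫|ψ|² 4πs² ds = A²·(3·π·a_0^5).
Setting this equal to 1 gives A² = 1/(3·π·a_0^5).
Plugging in a_0 = 0.779 yields A = 0.6082.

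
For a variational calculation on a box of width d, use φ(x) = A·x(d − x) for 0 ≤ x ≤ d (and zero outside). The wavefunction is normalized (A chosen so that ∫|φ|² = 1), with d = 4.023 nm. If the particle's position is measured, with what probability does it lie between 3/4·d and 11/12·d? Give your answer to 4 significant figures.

The probability is P = ∫ |φ|² dx over [3/4·d, 11/12·d].
Since A² = 1/(d^5/30), this is the region integral divided by the full normalization integral.
In terms of u = x/d (A² and the length scale cancel between numerator and denominator), P = [∫_{3/4}^{11/12} u^2·(1 - u)^2 du] / [∫_{0}^{1} u^2·(1 - u)^2 du].
An antiderivative of u^2·(1 - u)^2 is u^3·(6·u^2 - 15·u + 10)/30; evaluating from 3/4 to 11/12 gives ≈ 0.00328093, while the full integral is 1/30.
Taking the ratio, P = 0.098428.

P ≈ 0.09843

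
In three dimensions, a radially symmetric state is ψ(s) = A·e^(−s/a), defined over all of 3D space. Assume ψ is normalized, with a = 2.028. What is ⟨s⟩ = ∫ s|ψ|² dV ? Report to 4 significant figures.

⟨s⟩ ≈ 3.042

The expectation value is the |ψ|²-weighted average of s: ∫ s|ψ|² 4πs² ds.
Evaluating both integrals, ⟨s⟩ = 3·a/2.
With a = 2.028, ⟨s⟩ = 3.0420.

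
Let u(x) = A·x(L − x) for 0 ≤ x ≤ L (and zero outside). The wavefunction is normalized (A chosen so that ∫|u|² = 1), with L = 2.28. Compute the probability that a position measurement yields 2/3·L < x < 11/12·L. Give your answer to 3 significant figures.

|u|² is the probability density, so P = ∫_{2/3·L}^{11/12·L} |u|² dx.
With A² fixed by ∫|u|² = 1, i.e. A² = (L^5/30)^(−1), substitute and integrate.
In terms of t = x/L (A² and the length scale cancel between numerator and denominator), P = [∫_{2/3}^{11/12} t^2·(1 - t)^2 dt] / [∫_{0}^{1} t^2·(1 - t)^2 dt].
An antiderivative of t^2·(1 - t)^2 is t^3·(6·t^2 - 15·t + 10)/30; evaluating from 2/3 to 11/12 gives ≈ 0.0068263, while the full integral is 1/30.
Evaluating gives P = 0.2048.

P ≈ 0.205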